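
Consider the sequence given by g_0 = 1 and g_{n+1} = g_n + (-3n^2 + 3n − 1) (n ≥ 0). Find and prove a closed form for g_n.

Claim: g_n = -n^3 + 3n^2 − 3n + 1.

Base case: g_0 = 1, and -0^3 + 3·0^2 − 3·0 + 1 = 1.
Assume g_m = -m^3 + 3m^2 − 3m + 1.
Then g_{m+1} = g_m + (-3m^2 + 3m − 1) = (-m^3 + 3m^2 − 3m + 1) + (-3m^2 + 3m − 1) = -m^3,
and -(m+1)^3 + 3·(m+1)^2 − 3·(m+1) + 1 = -m^3.
Hence g_n = -n^3 + 3n^2 − 3n + 1 for every n ≥ 0, by induction.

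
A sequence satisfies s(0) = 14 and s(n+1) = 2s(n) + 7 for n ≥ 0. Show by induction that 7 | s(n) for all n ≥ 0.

Base case: s(0) = 14 = 7·2, so 7 | s(0).
Assume 7 | s(r), so s(r) = 7t for some integer t.
Then s(r+1) = 2s(r) + 7 = 2·(7t) + 7 = 7(2t + 1), so 7 | s(r+1).
Hence 7 | s(n) for every n ≥ 0, by induction.

7 | s(n)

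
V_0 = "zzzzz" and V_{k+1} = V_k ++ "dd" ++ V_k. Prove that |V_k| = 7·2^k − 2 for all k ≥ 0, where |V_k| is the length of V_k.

Base case: |V_0| = 5, and 7·2^0 − 2 = 5.
Assume |V_j| = 7·2^j − 2.
Then |V_{j+1}| = |V_j| + 2 + |V_j| = 2|V_j| + 2 = 2(7·2^j − 2) + 2 = 7·2^{j+1} − 4 + 2 = 7·2^{j+1} − 2.
By induction, |V_k| = 7·2^k − 2 for all k ≥ 0.

|V_k| = 7·2^k − 2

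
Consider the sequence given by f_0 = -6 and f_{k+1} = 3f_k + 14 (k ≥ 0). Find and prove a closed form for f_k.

Claim: f_k = 3^k − 7.

Base case: f_0 = -6, and 3^0 − 7 = 1 − 7 = -6.
Assume f_j = 3^j − 7 for some j ≥ 0.
Then f_{j+1} = 3f_j + 14 = 3·(3^j − 7) + 14 = 3^{j+1} − 21 + 14 = 3^{j+1} − 7.
By induction, f_k = 3^k − 7 for all k ≥ 0.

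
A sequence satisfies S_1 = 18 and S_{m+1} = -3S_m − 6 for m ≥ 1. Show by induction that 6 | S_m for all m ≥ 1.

Base case: S_1 = 18 = 6·3, so 6 | S_1.
Assume 6 | S_r, so S_r = 6t for some integer t.
Then S_{r+1} = -3S_r − 6 = -3·(6t) − 6 = 6(-3t − 1), so 6 | S_{r+1}.
So the property holds for r+1, and by induction 6 | S_m for all m ≥ 1.

6 | S_m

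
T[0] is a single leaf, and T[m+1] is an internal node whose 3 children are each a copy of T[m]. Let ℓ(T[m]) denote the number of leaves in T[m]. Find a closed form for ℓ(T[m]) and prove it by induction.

Claim: ℓ(T[m]) = 3^m.

Base case: ℓ(T[0]) = 1, and 3^0 = 1.
Assume ℓ(T[j]) = 3^j.
Then ℓ(T[j+1]) = 3·ℓ(T[j]) = 3·3^j = 3^{j+1}.
By induction, ℓ(T[m]) = 3^m for all m ≥ 0.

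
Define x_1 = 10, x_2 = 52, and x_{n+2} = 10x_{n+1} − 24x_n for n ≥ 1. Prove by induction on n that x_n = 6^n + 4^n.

Base cases: x_1 = 10 and 6^1 + 4^1 = 10; x_2 = 52 and 6^2 + 4^2 = 52.
Assume x_j = 6^j + 4^j for all 1 ≤ j ≤ r, where r ≥ 2.
Then x_{r+1} = 10x_r − 24x_{r−1} = 10·(6^r + 4^r) − 24·(6^{r−1} + 4^{r−1}) = (10·6 − 24)6^{r−1} + (10·4 − 24)4^{r−1} = 36·6^{r−1} + 16·4^{r−1} = 6^{r+1} + 4^{r+1}.
This completes the inductive step, so x_n = 6^n + 4^n for all n ≥ 1.

x_n = 6^n + 4^n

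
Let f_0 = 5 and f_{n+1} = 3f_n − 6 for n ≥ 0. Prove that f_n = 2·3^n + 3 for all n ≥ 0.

Base case: f_0 = 5, and 2·3^0 + 3 = 2 + 3 = 5.
Assume f_k = 2·3^k + 3 for some k ≥ 0.
Then f_{k+1} = 3f_k − 6 = 3·(2·3^k + 3) − 6 = 6·3^k + 9 − 6 = 2·3^{k+1} + 3.
Hence f_n = 2·3^n + 3 for every n ≥ 0, by induction.

f_n = 2·3^n + 3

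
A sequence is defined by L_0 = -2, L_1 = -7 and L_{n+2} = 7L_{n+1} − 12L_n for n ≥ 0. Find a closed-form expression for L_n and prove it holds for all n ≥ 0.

Claim: L_n = -4^n − 3^n.

Base cases: L_0 = -2 and -4^0 − 3^0 = -2; L_1 = -7 and -4^1 − 3^1 = -7.
Assume L_i = -4^i − 3^i for all 0 ≤ i ≤ j, where j ≥ 1.
Then L_{j+1} = 7L_j − 12L_{j−1} = 7·(-4^j − 3^j) − 12·(-4^{j−1} − 3^{j−1}) = -(7·4 − 12)4^{j−1} − (7·3 − 12)3^{j−1} = -16·4^{j−1} − 9·3^{j−1} = -4^{j+1} − 3^{j+1}.
By strong induction, L_n = -4^n − 3^n for all n ≥ 0.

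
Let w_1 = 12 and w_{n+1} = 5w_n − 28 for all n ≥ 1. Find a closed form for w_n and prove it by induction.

Claim: w_n = 5^n + 7.

Base case: w_1 = 12, and 5^1 + 7 = 5 + 7 = 12.
Assume w_m = 5^m + 7 for some m ≥ 1.
Then w_{m+1} = 5w_m − 28 = 5·(5^m + 7) − 28 = 5^{m+1} + 35 − 28 = 5^{m+1} + 7.
This completes the inductive step, so w_n = 5^n + 7 for all n ≥ 1.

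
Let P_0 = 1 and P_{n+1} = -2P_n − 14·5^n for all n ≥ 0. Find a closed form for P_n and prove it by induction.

Claim: P_n = 3·(-2)^n − 2·5^n.

Base case: P_0 = 1, and 3·(-2)^0 − 2·5^0 = 3 − 2 = 1.
Assume P_k = 3·(-2)^k − 2·5^k for some k ≥ 0.
Then P_{k+1} = -2P_k − 14·5^k = -2·(3·(-2)^k − 2·5^k) − 14·5^k = 3·(-2)^{k+1} + 4·5^k − 14·5^k = 3·(-2)^{k+1} − 10·5^k = 3·(-2)^{k+1} − 2·5^{k+1}.
This completes the inductive step, so P_n = 3·(-2)^n − 2·5^n for all n ≥ 0.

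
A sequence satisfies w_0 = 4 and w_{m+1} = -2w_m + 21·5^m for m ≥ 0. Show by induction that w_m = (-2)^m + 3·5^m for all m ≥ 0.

Base case: w_0 = 4, and (-2)^0 + 3·5^0 = 1 + 3 = 4.
Assume w_k = (-2)^k + 3·5^k for some k ≥ 0.
Then w_{k+1} = -2w_k + 21·5^k = -2·((-2)^k + 3·5^k) + 21·5^k = (-2)^{k+1} − 6·5^k + 21·5^k = (-2)^{k+1} + 15·5^k = (-2)^{k+1} + 3·5^{k+1}.
By induction, w_m = (-2)^m + 3·5^m for all m ≥ 0.

w_m = (-2)^m + 3·5^m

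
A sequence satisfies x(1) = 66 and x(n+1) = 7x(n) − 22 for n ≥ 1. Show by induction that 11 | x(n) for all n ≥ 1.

Base case: x(1) = 66 = 11·6, so 11 | x(1).
Assume 11 | x(j), so x(j) = 11t for some integer t.
Then x(j+1) = 7x(j) − 22 = 7·(11t) − 22 = 11(7t − 2), so 11 | x(j+1).
Hence 11 | x(n) for every n ≥ 1, by induction.

11 | x(n)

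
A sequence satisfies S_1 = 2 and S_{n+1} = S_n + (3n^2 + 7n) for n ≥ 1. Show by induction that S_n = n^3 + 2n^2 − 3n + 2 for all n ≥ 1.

Base case: S_1 = 2, and 1^3 + 2·1^2 − 3·1 + 2 = 2.
Assume S_k = k^3 + 2k^2 − 3k + 2.
Then S_{k+1} = S_k + (3k^2 + 7k) = (k^3 + 2k^2 − 3k + 2) + (3k^2 + 7k) = k^3 + 5k^2 + 4k + 2,
and (k+1)^3 + 2·(k+1)^2 − 3·(k+1) + 2 = k^3 + 5k^2 + 4k + 2.
Hence S_n = n^3 + 2n^2 − 3n + 2 for every n ≥ 1, by induction.

S_n = n^3 + 2n^2 − 3n + 2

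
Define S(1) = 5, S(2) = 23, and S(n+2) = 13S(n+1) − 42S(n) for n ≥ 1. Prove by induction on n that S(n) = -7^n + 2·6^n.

Base cases: S(1) = 5 and -7^1 + 2·6^1 = 5; S(2) = 23 and -7^2 + 2·6^2 = 23.
Assume S(j) = -7^j + 2·6^j for all 1 ≤ j ≤ r, where r ≥ 2.
Then S(r+1) = 13S(r) − 42S(r−1) = 13·(-7^r + 2·6^r) − 42·(-7^{r−1} + 2·6^{r−1}) = -(13·7 − 42)7^{r−1} + 2·(13·6 − 42)6^{r−1} = -49·7^{r−1} + 72·6^{r−1} = -7^{r+1} + 2·6^{r+1}.
Hence S(n) = -7^n + 2·6^n for every n ≥ 1, by strong induction.

S(n) = -7^n + 2·6^n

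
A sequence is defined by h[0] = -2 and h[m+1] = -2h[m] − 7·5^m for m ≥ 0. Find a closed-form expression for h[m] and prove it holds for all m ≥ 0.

Claim: h[m] = -(-2)^m − 5^m.

Base case: h[0] = -2, and -(-2)^0 − 5^0 = -1 − 1 = -2.
Assume h[k] = -(-2)^k − 5^k for some k ≥ 0.
Then h[k+1] = -2h[k] − 7·5^k = -2·(-(-2)^k − 5^k) − 7·5^k = -(-2)^{k+1} + 2·5^k − 7·5^k = -(-2)^{k+1} − 5·5^k = -(-2)^{k+1} − 5^{k+1}.
So the formula holds for k+1, and by induction h[m] = -(-2)^m − 5^m for all m ≥ 0.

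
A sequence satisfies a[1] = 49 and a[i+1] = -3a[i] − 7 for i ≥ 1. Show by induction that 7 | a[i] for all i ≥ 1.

Base case: a[1] = 49 = 7·7, so 7 | a[1].
Assume 7 | a[m], so a[m] = 7t for some integer t.
Then a[m+1] = -3a[m] − 7 = -3·(7t) − 7 = 7(-3t − 1), so 7 | a[m+1].
By induction, 7 | a[i] for all i ≥ 1.

7 | a[i]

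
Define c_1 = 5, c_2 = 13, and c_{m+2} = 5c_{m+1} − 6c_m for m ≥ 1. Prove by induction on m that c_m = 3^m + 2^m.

Base cases: c_1 = 5 and 3^1 + 2^1 = 5; c_2 = 13 and 3^2 + 2^2 = 13.
Assume c_i = 3^i + 2^i for all 1 ≤ i ≤ j, where j ≥ 2.
Then c_{j+1} = 5c_j − 6c_{j−1} = 5·(3^j + 2^j) − 6·(3^{j−1} + 2^{j−1}) = (5·3 − 6)3^{j−1} + (5·2 − 6)2^{j−1} = 9·3^{j−1} + 4·2^{j−1} = 3^{j+1} + 2^{j+1}.
By strong induction, c_m = 3^m + 2^m for all m ≥ 1.

c_m = 3^m + 2^m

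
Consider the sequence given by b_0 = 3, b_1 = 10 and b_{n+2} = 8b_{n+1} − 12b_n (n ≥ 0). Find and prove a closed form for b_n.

Claim: b_n = 2·2^n + 6^n.

Base cases: b_0 = 3 and 2·2^0 + 6^0 = 3; b_1 = 10 and 2·2^1 + 6^1 = 10.
Assume b_j = 2·2^j + 6^j for all 0 ≤ j ≤ k, where k ≥ 1.
Then b_{k+1} = 8b_k − 12b_{k−1} = 8·(2·2^k + 6^k) − 12·(2·2^{k−1} + 6^{k−1}) = 2·(8·2 − 12)2^{k−1} + (8·6 − 12)6^{k−1} = 8·2^{k−1} + 36·6^{k−1} = 2·2^{k+1} + 6^{k+1}.
This completes the inductive step, so b_n = 2·2^n + 6^n for all n ≥ 0.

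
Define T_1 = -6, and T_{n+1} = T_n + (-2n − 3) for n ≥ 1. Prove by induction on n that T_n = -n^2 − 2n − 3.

Base case: T_1 = -6, and -1^2 − 2·1 − 3 = -6.
Assume T_m = -m^2 − 2m − 3.
Then T_{m+1} = T_m + (-2m − 3) = (-m^2 − 2m − 3) + (-2m − 3) = -m^2 − 4m − 6,
and -(m+1)^2 − 2·(m+1) − 3 = -m^2 − 4m − 6.
By induction, T_n = -n^2 − 2n − 3 for all n ≥ 1.

T_n = -n^2 − 2n − 3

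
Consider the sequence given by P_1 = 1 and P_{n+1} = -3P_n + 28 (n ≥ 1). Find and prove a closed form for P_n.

Claim: P_n = 2·(-3)^n + 7.

Base case: P_1 = 1, and 2·(-3)^1 + 7 = -6 + 7 = 1.
Assume P_m = 2·(-3)^m + 7 for some m ≥ 1.
Then P_{m+1} = -3P_m + 28 = -3·(2·(-3)^m + 7) + 28 = -6·(-3)^m − 21 + 28 = 2·(-3)^{m+1} + 7.
By induction, P_n = 2·(-3)^n + 7 for all n ≥ 1.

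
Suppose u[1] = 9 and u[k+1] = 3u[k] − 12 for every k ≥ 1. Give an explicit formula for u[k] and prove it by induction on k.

Claim: u[k] = 3^k + 6.

Base case: u[1] = 9, and 3^1 + 6 = 3 + 6 = 9.
Assume u[r] = 3^r + 6 for some r ≥ 1.
Then u[r+1] = 3u[r] − 12 = 3·(3^r + 6) − 12 = 3^{r+1} + 18 − 12 = 3^{r+1} + 6.
This completes the inductive step, so u[k] = 3^k + 6 for all k ≥ 1.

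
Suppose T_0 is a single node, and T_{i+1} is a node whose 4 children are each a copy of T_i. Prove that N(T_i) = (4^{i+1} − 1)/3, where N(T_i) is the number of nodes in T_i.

Base case: N(T_0) = 1, and (4^{0+1} − 1)/3 = 1.
Assume N(T_j) = (4^{j+1} − 1)/3.
Then N(T_{j+1}) = 1 + 4N(T_j) = 1 + 4·(4^{j+1} − 1)/3 = 1 + (4^{j+2} − 4)/3 = (3 + 4^{j+2} − 4)/3 = (4^{j+2} − 1)/3.
By induction, N(T_i) = (4^{i+1} − 1)/3 for all i ≥ 0.

N(T_i) = (4^{i+1} − 1)/3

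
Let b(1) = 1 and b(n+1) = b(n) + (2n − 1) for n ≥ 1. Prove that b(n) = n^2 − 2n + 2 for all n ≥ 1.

Base case: b(1) = 1, and 1^2 − 2·1 + 2 = 1.
Assume b(m) = m^2 − 2m + 2.
Then b(m+1) = b(m) + (2m − 1) = (m^2 − 2m + 2) + (2m − 1) = m^2 + 1,
and (m+1)^2 − 2·(m+1) + 2 = m^2 + 1.
By induction, b(n) = n^2 − 2n + 2 for all n ≥ 1.

b(n) = n^2 − 2n + 2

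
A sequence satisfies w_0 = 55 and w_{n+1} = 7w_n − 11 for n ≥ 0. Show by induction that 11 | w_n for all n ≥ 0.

Base case: w_0 = 55 = 11·5, so 11 | w_0.
Assume 11 | w_j, so w_j = 11t for some integer t.
Then w_{j+1} = 7w_j − 11 = 7·(11t) − 11 = 11(7t − 1), so 11 | w_{j+1}.
This completes the inductive step, so 11 | w_n for all n ≥ 0.

11 | w_n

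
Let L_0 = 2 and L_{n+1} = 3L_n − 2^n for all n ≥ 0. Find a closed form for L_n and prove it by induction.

Claim: L_n = 3^n + 2^n.

Base case: L_0 = 2, and 3^0 + 2^0 = 1 + 1 = 2.
Assume L_k = 3^k + 2^k for some k ≥ 0.
Then L_{k+1} = 3L_k − 2^k = 3·(3^k + 2^k) − 2^k = 3^{k+1} + 3·2^k − 2^k = 3^{k+1} + 2·2^k = 3^{k+1} + 2^{k+1}.
This completes the inductive step, so L_n = 3^n + 2^n for all n ≥ 0.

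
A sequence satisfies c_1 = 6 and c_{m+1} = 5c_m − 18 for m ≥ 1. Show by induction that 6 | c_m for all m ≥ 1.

Base case: c_1 = 6 = 6·1, so 6 | c_1.
Assume 6 | c_r, so c_r = 6t for some integer t.
Then c_{r+1} = 5c_r − 18 = 5·(6t) − 18 = 6(5t − 3), so 6 | c_{r+1}.
This completes the inductive step, so 6 | c_m for all m ≥ 1.

6 | c_m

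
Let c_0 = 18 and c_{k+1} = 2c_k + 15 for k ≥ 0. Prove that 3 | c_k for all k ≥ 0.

Base case: c_0 = 18 = 3·6, so 3 | c_0.
Assume 3 | c_m, so c_m = 3t for some integer t.
Then c_{m+1} = 2c_m + 15 = 2·(3t) + 15 = 3(2t + 5), so 3 | c_{m+1}.
Hence 3 | c_k for every k ≥ 0, by induction.

3 | c_k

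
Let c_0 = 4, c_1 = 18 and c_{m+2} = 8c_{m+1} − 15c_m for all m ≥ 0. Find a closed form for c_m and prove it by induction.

Claim: c_m = 3·5^m + 3^m.

Base cases: c_0 = 4 and 3·5^0 + 3^0 = 4; c_1 = 18 and 3·5^1 + 3^1 = 18.
Assume c_j = 3·5^j + 3^j for all 0 ≤ j ≤ k, where k ≥ 1.
Then c_{k+1} = 8c_k − 15c_{k−1} = 8·(3·5^k + 3^k) − 15·(3·5^{k−1} + 3^{k−1}) = 3·(8·5 − 15)5^{k−1} + (8·3 − 15)3^{k−1} = 75·5^{k−1} + 9·3^{k−1} = 3·5^{k+1} + 3^{k+1}.
So the formula holds for k+1, and by strong induction c_m = 3·5^m + 3^m for all m ≥ 0.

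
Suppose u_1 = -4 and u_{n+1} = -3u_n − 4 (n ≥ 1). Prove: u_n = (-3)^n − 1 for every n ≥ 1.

Base case: u_1 = -4, and (-3)^1 − 1 = -3 − 1 = -4.
Assume u_k = (-3)^k − 1 for some k ≥ 1.
Then u_{k+1} = -3u_k − 4 = -3·((-3)^k − 1) − 4 = -3·(-3)^k + 3 − 4 = (-3)^{k+1} − 1.
So the formula holds for k+1, and by induction u_n = (-3)^n − 1 for all n ≥ 1.

u_n = (-3)^n − 1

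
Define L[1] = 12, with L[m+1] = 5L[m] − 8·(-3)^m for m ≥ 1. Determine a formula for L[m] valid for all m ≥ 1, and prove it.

Claim: L[m] = 3·5^m + (-3)^m.

Base case: L[1] = 12, and 3·5^1 + (-3)^1 = 15 − 3 = 12.
Assume L[k] = 3·5^k + (-3)^k for some k ≥ 1.
Then L[k+1] = 5L[k] − 8·(-3)^k = 5·(3·5^k + (-3)^k) − 8·(-3)^k = 3·5^{k+1} + 5·(-3)^k − 8·(-3)^k = 3·5^{k+1} − 3·(-3)^k = 3·5^{k+1} + (-3)^{k+1}.
By induction, L[m] = 3·5^m + (-3)^m for all m ≥ 1.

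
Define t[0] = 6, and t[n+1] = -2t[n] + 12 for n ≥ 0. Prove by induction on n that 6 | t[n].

Base case: t[0] = 6 = 6·1, so 6 | t[0].
Assume 6 | t[m], so t[m] = 6s for some integer s.
Then t[m+1] = -2t[m] + 12 = -2·(6s) + 12 = 6(-2s + 2), so 6 | t[m+1].
Hence 6 | t[n] for every n ≥ 0, by induction.

6 | t[n]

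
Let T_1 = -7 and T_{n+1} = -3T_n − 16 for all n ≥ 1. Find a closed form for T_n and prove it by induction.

Claim: T_n = (-3)^n − 4.

Base case: T_1 = -7, and (-3)^1 − 4 = -3 − 4 = -7.
Assume T_j = (-3)^j − 4 for some j ≥ 1.
Then T_{j+1} = -3T_j − 16 = -3·((-3)^j − 4) − 16 = -3·(-3)^j + 12 − 16 = (-3)^{j+1} − 4.
By induction, T_n = (-3)^n − 4 for all n ≥ 1.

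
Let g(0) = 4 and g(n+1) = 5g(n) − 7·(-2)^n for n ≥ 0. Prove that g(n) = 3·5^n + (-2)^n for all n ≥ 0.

Base case: g(0) = 4, and 3·5^0 + (-2)^0 = 3 + 1 = 4.
Assume g(m) = 3·5^m + (-2)^m for some m ≥ 0.
Then g(m+1) = 5g(m) − 7·(-2)^m = 5·(3·5^m + (-2)^m) − 7·(-2)^m = 3·5^{m+1} + 5·(-2)^m − 7·(-2)^m = 3·5^{m+1} − 2·(-2)^m = 3·5^{m+1} + (-2)^{m+1}.
This completes the inductive step, so g(n) = 3·5^n + (-2)^n for all n ≥ 0.

g(n) = 3·5^n + (-2)^n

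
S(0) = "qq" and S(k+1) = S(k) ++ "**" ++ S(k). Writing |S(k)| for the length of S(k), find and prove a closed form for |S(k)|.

Claim: |S(k)| = 2^{k+2} − 2.

Base case: |S(0)| = 2, and 2^{0+2} − 2 = 2.
Assume |S(m)| = 2^{m+2} − 2.
Then |S(m+1)| = |S(m)| + 2 + |S(m)| = 2|S(m)| + 2 = 2(2^{m+2} − 2) + 2 = 2^{m+3} − 4 + 2 = 2^{m+3} − 2.
By induction, |S(k)| = 2^{k+2} − 2 for all k ≥ 0.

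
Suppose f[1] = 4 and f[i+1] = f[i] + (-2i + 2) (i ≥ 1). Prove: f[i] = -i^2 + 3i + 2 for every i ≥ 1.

Base case: f[1] = 4, and -1^2 + 3·1 + 2 = 4.
Assume f[j] = -j^2 + 3j + 2.
Then f[j+1] = f[j] + (-2j + 2) = (-j^2 + 3j + 2) + (-2j + 2) = -j^2 + j + 4,
and -(j+1)^2 + 3·(j+1) + 2 = -j^2 + j + 4.
This completes the inductive step, so f[i] = -i^2 + 3i + 2 for all i ≥ 1.

f[i] = -i^2 + 3i + 2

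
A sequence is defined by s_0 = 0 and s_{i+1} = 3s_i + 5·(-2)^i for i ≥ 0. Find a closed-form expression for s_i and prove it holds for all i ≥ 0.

Claim: s_i = 3^i − (-2)^i.

Base case: s_0 = 0, and 3^0 − (-2)^0 = 1 − 1 = 0.
Assume s_k = 3^k − (-2)^k for some k ≥ 0.
Then s_{k+1} = 3s_k + 5·(-2)^k = 3·(3^k − (-2)^k) + 5·(-2)^k = 3^{k+1} − 3·(-2)^k + 5·(-2)^k = 3^{k+1} + 2·(-2)^k = 3^{k+1} − (-2)^{k+1}.
So the formula holds for k+1, and by induction s_i = 3^i − (-2)^i for all i ≥ 0.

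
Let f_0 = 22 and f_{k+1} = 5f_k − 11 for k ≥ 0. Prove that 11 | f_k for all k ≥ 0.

Base case: f_0 = 22 = 11·2, so 11 | f_0.
Assume 11 | f_j, so f_j = 11t for some integer t.
Then f_{j+1} = 5f_j − 11 = 5·(11t) − 11 = 11(5t − 1), so 11 | f_{j+1}.
So the property holds for j+1, and by induction 11 | f_k for all k ≥ 0.

11 | f_k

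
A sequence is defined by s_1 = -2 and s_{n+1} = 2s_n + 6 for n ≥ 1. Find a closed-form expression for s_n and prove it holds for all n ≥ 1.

Claim: s_n = 2^{n+1} − 6.

Base case: s_1 = -2, and 2^{1+1} − 6 = 4 − 6 = -2.
Assume s_r = 2^{r+1} − 6 for some r ≥ 1.
Then s_{r+1} = 2s_r + 6 = 2·(2^{r+1} − 6) + 6 = 2^{r+2} − 12 + 6 = 2^{r+2} − 6.
This completes the inductive step, so s_n = 2^{n+1} − 6 for all n ≥ 1.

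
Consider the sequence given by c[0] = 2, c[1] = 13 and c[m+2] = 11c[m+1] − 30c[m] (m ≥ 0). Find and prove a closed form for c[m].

Claim: c[m] = 3·6^m − 5^m.

Base cases: c[0] = 2 and 3·6^0 − 5^0 = 2; c[1] = 13 and 3·6^1 − 5^1 = 13.
Assume c[i] = 3·6^i − 5^i for all 0 ≤ i ≤ j, where j ≥ 1.
Then c[j+1] = 11c[j] − 30c[j−1] = 11·(3·6^j − 5^j) − 30·(3·6^{j−1} − 5^{j−1}) = 3·(11·6 − 30)6^{j−1} − (11·5 − 30)5^{j−1} = 108·6^{j−1} − 25·5^{j−1} = 3·6^{j+1} − 5^{j+1}.
By strong induction, c[m] = 3·6^m − 5^m for all m ≥ 0.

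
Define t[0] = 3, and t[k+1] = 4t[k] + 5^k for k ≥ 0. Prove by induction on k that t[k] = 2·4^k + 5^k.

Base case: t[0] = 3, and 2·4^0 + 5^0 = 2 + 1 = 3.
Assume t[r] = 2·4^r + 5^r for some r ≥ 0.
Then t[r+1] = 4t[r] + 5^r = 4·(2·4^r + 5^r) + 5^r = 2·4^{r+1} + 4·5^r + 5^r = 2·4^{r+1} + 5·5^r = 2·4^{r+1} + 5^{r+1}.
So the formula holds for r+1, and by induction t[k] = 2·4^k + 5^k for all k ≥ 0.

t[k] = 2·4^k + 5^k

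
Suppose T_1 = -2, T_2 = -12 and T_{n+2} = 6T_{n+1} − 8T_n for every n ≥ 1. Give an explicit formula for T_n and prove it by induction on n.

Claim: T_n = 2^n − 4^n.

Base cases: T_1 = -2 and 2^1 − 4^1 = -2; T_2 = -12 and 2^2 − 4^2 = -12.
Assume T_j = 2^j − 4^j for all 1 ≤ j ≤ k, where k ≥ 2.
Then T_{k+1} = 6T_k − 8T_{k−1} = 6·(2^k − 4^k) − 8·(2^{k−1} − 4^{k−1}) = (6·2 − 8)2^{k−1} − (6·4 − 8)4^{k−1} = 4·2^{k−1} − 16·4^{k−1} = 2^{k+1} − 4^{k+1}.
So the formula holds for k+1, and by strong induction T_n = 2^n − 4^n for all n ≥ 1.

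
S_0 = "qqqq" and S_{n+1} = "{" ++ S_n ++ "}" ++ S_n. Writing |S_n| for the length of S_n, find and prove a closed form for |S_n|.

Claim: |S_n| = 6·2^n − 2.

Base case: |S_0| = 4, and 6·2^0 − 2 = 4.
Assume |S_m| = 6·2^m − 2.
Then |S_{m+1}| = 1 + |S_m| + 1 + |S_m| = 2|S_m| + 2 = 2(6·2^m − 2) + 2 = 6·2^{m+1} − 4 + 2 = 6·2^{m+1} − 2.
So the formula holds for m+1, and by induction |S_n| = 6·2^n − 2 for all n ≥ 0.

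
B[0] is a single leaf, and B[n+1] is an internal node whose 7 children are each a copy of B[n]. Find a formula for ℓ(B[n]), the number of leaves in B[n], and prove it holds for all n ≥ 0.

Claim: ℓ(B[n]) = 7^n.

Base case: ℓ(B[0]) = 1, and 7^0 = 1.
Assume ℓ(B[k]) = 7^k.
Then ℓ(B[k+1]) = 7·ℓ(B[k]) = 7·7^k = 7^{k+1}.
This completes the inductive step, so ℓ(B[n]) = 7^n for all n ≥ 0.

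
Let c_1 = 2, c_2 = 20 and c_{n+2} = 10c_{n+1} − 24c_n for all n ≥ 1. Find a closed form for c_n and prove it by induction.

Claim: c_n = -4^n + 6^n.

Base cases: c_1 = 2 and -4^1 + 6^1 = 2; c_2 = 20 and -4^2 + 6^2 = 20.
Assume c_j = -4^j + 6^j for all 1 ≤ j ≤ r, where r ≥ 2.
Then c_{r+1} = 10c_r − 24c_{r−1} = 10·(-4^r + 6^r) − 24·(-4^{r−1} + 6^{r−1}) = -(10·4 − 24)4^{r−1} + (10·6 − 24)6^{r−1} = -16·4^{r−1} + 36·6^{r−1} = -4^{r+1} + 6^{r+1}.
By strong induction, c_n = -4^n + 6^n for all n ≥ 1.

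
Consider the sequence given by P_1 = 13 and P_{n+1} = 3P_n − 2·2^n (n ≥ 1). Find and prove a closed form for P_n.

Claim: P_n = 3·3^n + 2·2^n.

Base case: P_1 = 13, and 3·3^1 + 2·2^1 = 9 + 4 = 13.
Assume P_m = 3·3^m + 2·2^m for some m ≥ 1.
Then P_{m+1} = 3P_m − 2·2^m = 3·(3·3^m + 2·2^m) − 2·2^m = 3·3^{m+1} + 6·2^m − 2·2^m = 3·3^{m+1} + 4·2^m = 3·3^{m+1} + 2·2^{m+1}.
Hence P_n = 3·3^n + 2·2^n for every n ≥ 1, by induction.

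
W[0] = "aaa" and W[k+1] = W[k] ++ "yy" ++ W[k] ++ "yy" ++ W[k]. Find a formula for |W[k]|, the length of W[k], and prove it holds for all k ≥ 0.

Claim: |W[k]| = 5·3^k − 2.

Base case: |W[0]| = 3, and 5·3^0 − 2 = 3.
Assume |W[j]| = 5·3^j − 2.
Then |W[j+1]| = 3|W[j]| + 4 = 3(5·3^j − 2) + 4 = 5·3^{j+1} − 6 + 4 = 5·3^{j+1} − 2.
So the formula holds for j+1, and by induction |W[k]| = 5·3^k − 2 for all k ≥ 0.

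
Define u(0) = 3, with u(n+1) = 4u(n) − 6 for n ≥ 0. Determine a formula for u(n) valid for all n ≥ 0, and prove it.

Claim: u(n) = 4^n + 2.

Base case: u(0) = 3, and 4^0 + 2 = 1 + 2 = 3.
Assume u(k) = 4^k + 2 for some k ≥ 0.
Then u(k+1) = 4u(k) − 6 = 4·(4^k + 2) − 6 = 4^{k+1} + 8 − 6 = 4^{k+1} + 2.
Hence u(n) = 4^n + 2 for every n ≥ 0, by induction.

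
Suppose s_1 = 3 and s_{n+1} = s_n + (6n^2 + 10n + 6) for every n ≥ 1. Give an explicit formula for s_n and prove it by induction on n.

Claim: s_n = 2n^3 + 2n^2 + 2n − 3.

Base case: s_1 = 3, and 2·1^3 + 2·1^2 + 2·1 − 3 = 3.
Assume s_j = 2j^3 + 2j^2 + 2j − 3.
Then s_{j+1} = s_j + (6j^2 + 10j + 6) = (2j^3 + 2j^2 + 2j − 3) + (6j^2 + 10j + 6) = 2j^3 + 8j^2 + 12j + 3,
and 2·(j+1)^3 + 2·(j+1)^2 + 2·(j+1) − 3 = 2j^3 + 8j^2 + 12j + 3.
By induction, s_n = 2n^3 + 2n^2 + 2n − 3 for all n ≥ 1.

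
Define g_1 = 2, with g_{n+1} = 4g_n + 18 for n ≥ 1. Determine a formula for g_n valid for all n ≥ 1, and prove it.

Claim: g_n = 2·4^n − 6.

Base case: g_1 = 2, and 2·4^1 − 6 = 8 − 6 = 2.
Assume g_r = 2·4^r − 6 for some r ≥ 1.
Then g_{r+1} = 4g_r + 18 = 4·(2·4^r − 6) + 18 = 8·4^r − 24 + 18 = 2·4^{r+1} − 6.
By induction, g_n = 2·4^n − 6 for all n ≥ 1.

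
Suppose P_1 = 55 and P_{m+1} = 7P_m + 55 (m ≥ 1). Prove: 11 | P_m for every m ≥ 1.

Base case: P_1 = 55 = 11·5, so 11 | P_1.
Assume 11 | P_j, so P_j = 11t for some integer t.
Then P_{j+1} = 7P_j + 55 = 7·(11t) + 55 = 11(7t + 5), so 11 | P_{j+1}.
This completes the inductive step, so 11 | P_m for all m ≥ 1.

11 | P_m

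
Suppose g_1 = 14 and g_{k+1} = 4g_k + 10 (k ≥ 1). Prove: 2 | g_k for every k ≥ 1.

Base case: g_1 = 14 = 2·7, so 2 | g_1.
Assume 2 | g_m, so g_m = 2t for some integer t.
Then g_{m+1} = 4g_m + 10 = 4·(2t) + 10 = 2(4t + 5), so 2 | g_{m+1}.
Hence 2 | g_k for every k ≥ 1, by induction.

2 | g_k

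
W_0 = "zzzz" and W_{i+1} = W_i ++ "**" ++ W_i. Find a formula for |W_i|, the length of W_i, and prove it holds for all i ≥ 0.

Claim: |W_i| = 6·2^i − 2.

Base case: |W_0| = 4, and 6·2^0 − 2 = 4.
Assume |W_r| = 6·2^r − 2.
Then |W_{r+1}| = |W_r| + 2 + |W_r| = 2|W_r| + 2 = 2(6·2^r − 2) + 2 = 6·2^{r+1} − 4 + 2 = 6·2^{r+1} − 2.
Hence |W_i| = 6·2^i − 2 for every i ≥ 0, by induction.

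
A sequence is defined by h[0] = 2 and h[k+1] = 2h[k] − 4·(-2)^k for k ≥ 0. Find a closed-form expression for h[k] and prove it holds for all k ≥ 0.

Claim: h[k] = 2^k + (-2)^k.

Base case: h[0] = 2, and 2^0 + (-2)^0 = 1 + 1 = 2.
Assume h[r] = 2^r + (-2)^r for some r ≥ 0.
Then h[r+1] = 2h[r] − 4·(-2)^r = 2·(2^r + (-2)^r) − 4·(-2)^r = 2^{r+1} + 2·(-2)^r − 4·(-2)^r = 2^{r+1} − 2·(-2)^r = 2^{r+1} + (-2)^{r+1}.
Hence h[k] = 2^k + (-2)^k for every k ≥ 0, by induction.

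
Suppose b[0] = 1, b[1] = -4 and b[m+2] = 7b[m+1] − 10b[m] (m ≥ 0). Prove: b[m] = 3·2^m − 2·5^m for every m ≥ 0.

Base cases: b[0] = 1 and 3·2^0 − 2·5^0 = 1; b[1] = -4 and 3·2^1 − 2·5^1 = -4.
Assume b[j] = 3·2^j − 2·5^j for all 0 ≤ j ≤ r, where r ≥ 1.
Then b[r+1] = 7b[r] − 10b[r−1] = 7·(3·2^r − 2·5^r) − 10·(3·2^{r−1} − 2·5^{r−1}) = 3·(7·2 − 10)2^{r−1} − 2·(7·5 − 10)5^{r−1} = 12·2^{r−1} − 50·5^{r−1} = 3·2^{r+1} − 2·5^{r+1}.
By strong induction, b[m] = 3·2^m − 2·5^m for all m ≥ 0.

b[m] = 3·2^m − 2·5^m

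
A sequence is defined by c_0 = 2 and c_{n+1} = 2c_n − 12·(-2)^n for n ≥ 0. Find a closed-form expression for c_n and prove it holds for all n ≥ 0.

Claim: c_n = -2^n + 3·(-2)^n.

Base case: c_0 = 2, and -2^0 + 3·(-2)^0 = -1 + 3 = 2.
Assume c_k = -2^k + 3·(-2)^k for some k ≥ 0.
Then c_{k+1} = 2c_k − 12·(-2)^k = 2·(-2^k + 3·(-2)^k) − 12·(-2)^k = -2^{k+1} + 6·(-2)^k − 12·(-2)^k = -2^{k+1} − 6·(-2)^k = -2^{k+1} + 3·(-2)^{k+1}.
By induction, c_n = -2^n + 3·(-2)^n for all n ≥ 0.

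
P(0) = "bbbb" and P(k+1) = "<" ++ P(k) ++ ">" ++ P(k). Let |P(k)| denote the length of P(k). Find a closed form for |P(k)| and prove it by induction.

Claim: |P(k)| = 6·2^k − 2.

Base case: |P(0)| = 4, and 6·2^0 − 2 = 4.
Assume |P(j)| = 6·2^j − 2.
Then |P(j+1)| = 1 + |P(j)| + 1 + |P(j)| = 2|P(j)| + 2 = 2(6·2^j − 2) + 2 = 6·2^{j+1} − 4 + 2 = 6·2^{j+1} − 2.
By induction, |P(k)| = 6·2^k − 2 for all k ≥ 0.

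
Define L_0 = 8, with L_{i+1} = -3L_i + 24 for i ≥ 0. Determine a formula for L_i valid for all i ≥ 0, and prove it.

Claim: L_i = 2·(-3)^i + 6.

Base case: L_0 = 8, and 2·(-3)^0 + 6 = 2 + 6 = 8.
Assume L_r = 2·(-3)^r + 6 for some r ≥ 0.
Then L_{r+1} = -3L_r + 24 = -3·(2·(-3)^r + 6) + 24 = -6·(-3)^r − 18 + 24 = 2·(-3)^{r+1} + 6.
So the formula holds for r+1, and by induction L_i = 2·(-3)^i + 6 for all i ≥ 0.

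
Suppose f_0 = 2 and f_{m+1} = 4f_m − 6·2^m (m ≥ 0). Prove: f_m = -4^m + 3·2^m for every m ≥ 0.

Base case: f_0 = 2, and -4^0 + 3·2^0 = -1 + 3 = 2.
Assume f_r = -4^r + 3·2^r for some r ≥ 0.
Then f_{r+1} = 4f_r − 6·2^r = 4·(-4^r + 3·2^r) − 6·2^r = -4^{r+1} + 12·2^r − 6·2^r = -4^{r+1} + 6·2^r = -4^{r+1} + 3·2^{r+1}.
This completes the inductive step, so f_m = -4^m + 3·2^m for all m ≥ 0.

f_m = -4^m + 3·2^m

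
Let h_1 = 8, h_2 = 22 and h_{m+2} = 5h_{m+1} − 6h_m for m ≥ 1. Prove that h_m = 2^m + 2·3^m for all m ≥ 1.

Base cases: h_1 = 8 and 2^1 + 2·3^1 = 8; h_2 = 22 and 2^2 + 2·3^2 = 22.
Assume h_j = 2^j + 2·3^j for all 1 ≤ j ≤ r, where r ≥ 2.
Then h_{r+1} = 5h_r − 6h_{r−1} = 5·(2^r + 2·3^r) − 6·(2^{r−1} + 2·3^{r−1}) = (5·2 − 6)2^{r−1} + 2·(5·3 − 6)3^{r−1} = 4·2^{r−1} + 18·3^{r−1} = 2^{r+1} + 2·3^{r+1}.
Hence h_m = 2^m + 2·3^m for every m ≥ 1, by strong induction.

h_m = 2^m + 2·3^m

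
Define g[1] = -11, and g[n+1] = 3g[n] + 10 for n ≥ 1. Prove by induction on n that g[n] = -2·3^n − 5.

Base case: g[1] = -11, and -2·3^1 − 5 = -6 − 5 = -11.
Assume g[k] = -2·3^k − 5 for some k ≥ 1.
Then g[k+1] = 3g[k] + 10 = 3·(-2·3^k − 5) + 10 = -6·3^k − 15 + 10 = -2·3^{k+1} − 5.
Hence g[n] = -2·3^n − 5 for every n ≥ 1, by induction.

g[n] = -2·3^n − 5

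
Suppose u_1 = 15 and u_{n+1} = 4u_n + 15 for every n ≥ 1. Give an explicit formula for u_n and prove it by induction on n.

Claim: u_n = 5·4^n − 5.

Base case: u_1 = 15, and 5·4^1 − 5 = 20 − 5 = 15.
Assume u_j = 5·4^j − 5 for some j ≥ 1.
Then u_{j+1} = 4u_j + 15 = 4·(5·4^j − 5) + 15 = 20·4^j − 20 + 15 = 5·4^{j+1} − 5.
This completes the inductive step, so u_n = 5·4^n − 5 for all n ≥ 1.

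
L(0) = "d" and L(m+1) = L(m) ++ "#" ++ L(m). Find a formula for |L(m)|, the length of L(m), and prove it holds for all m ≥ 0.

Claim: |L(m)| = 2^{m+1} − 1.

Base case: |L(0)| = 1, and 2^{0+1} − 1 = 1.
Assume |L(j)| = 2^{j+1} − 1.
Then |L(j+1)| = |L(j)| + 1 + |L(j)| = 2|L(j)| + 1 = 2(2^{j+1} − 1) + 1 = 2^{j+2} − 2 + 1 = 2^{j+2} − 1.
Hence |L(m)| = 2^{m+1} − 1 for every m ≥ 0, by induction.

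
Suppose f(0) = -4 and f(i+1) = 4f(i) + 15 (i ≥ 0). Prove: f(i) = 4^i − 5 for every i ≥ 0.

Base case: f(0) = -4, and 4^0 − 5 = 1 − 5 = -4.
Assume f(j) = 4^j − 5 for some j ≥ 0.
Then f(j+1) = 4f(j) + 15 = 4·(4^j − 5) + 15 = 4^{j+1} − 20 + 15 = 4^{j+1} − 5.
Hence f(i) = 4^i − 5 for every i ≥ 0, by induction.

f(i) = 4^i − 5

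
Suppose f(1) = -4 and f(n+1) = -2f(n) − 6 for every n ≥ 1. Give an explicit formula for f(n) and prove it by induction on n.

Claim: f(n) = (-2)^n − 2.

Base case: f(1) = -4, and (-2)^1 − 2 = -2 − 2 = -4.
Assume f(k) = (-2)^k − 2 for some k ≥ 1.
Then f(k+1) = -2f(k) − 6 = -2·((-2)^k − 2) − 6 = -2·(-2)^k + 4 − 6 = (-2)^{k+1} − 2.
By induction, f(n) = (-2)^n − 2 for all n ≥ 1.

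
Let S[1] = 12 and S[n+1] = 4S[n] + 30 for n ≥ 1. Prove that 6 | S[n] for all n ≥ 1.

Base case: S[1] = 12 = 6·2, so 6 | S[1].
Assume 6 | S[m], so S[m] = 6t for some integer t.
Then S[m+1] = 4S[m] + 30 = 4·(6t) + 30 = 6(4t + 5), so 6 | S[m+1].
This completes the inductive step, so 6 | S[n] for all n ≥ 1.

6 | S[n]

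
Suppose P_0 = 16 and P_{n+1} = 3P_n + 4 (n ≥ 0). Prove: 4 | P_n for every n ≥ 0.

Base case: P_0 = 16 = 4·4, so 4 | P_0.
Assume 4 | P_j, so P_j = 4t for some integer t.
Then P_{j+1} = 3P_j + 4 = 3·(4t) + 4 = 4(3t + 1), so 4 | P_{j+1}.
This completes the inductive step, so 4 | P_n for all n ≥ 0.

4 | P_n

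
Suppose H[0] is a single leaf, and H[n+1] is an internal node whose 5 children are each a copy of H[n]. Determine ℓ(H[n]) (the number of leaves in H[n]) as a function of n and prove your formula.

Claim: ℓ(H[n]) = 5^n.

Base case: ℓ(H[0]) = 1, and 5^0 = 1.
Assume ℓ(H[m]) = 5^m.
Then ℓ(H[m+1]) = 5·ℓ(H[m]) = 5·5^m = 5^{m+1}.
By induction, ℓ(H[n]) = 5^n for all n ≥ 0.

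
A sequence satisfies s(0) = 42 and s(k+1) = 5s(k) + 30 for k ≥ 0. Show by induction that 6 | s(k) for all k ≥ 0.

Base case: s(0) = 42 = 6·7, so 6 | s(0).
Assume 6 | s(j), so s(j) = 6t for some integer t.
Then s(j+1) = 5s(j) + 30 = 5·(6t) + 30 = 6(5t + 5), so 6 | s(j+1).
This completes the inductive step, so 6 | s(k) for all k ≥ 0.

6 | s(k)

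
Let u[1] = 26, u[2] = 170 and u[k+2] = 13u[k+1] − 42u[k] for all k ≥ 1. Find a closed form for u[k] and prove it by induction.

Claim: u[k] = 2·7^k + 2·6^k.

Base cases: u[1] = 26 and 2·7^1 + 2·6^1 = 26; u[2] = 170 and 2·7^2 + 2·6^2 = 170.
Assume u[j] = 2·7^j + 2·6^j for all 1 ≤ j ≤ m, where m ≥ 2.
Then u[m+1] = 13u[m] − 42u[m−1] = 13·(2·7^m + 2·6^m) − 42·(2·7^{m−1} + 2·6^{m−1}) = 2·(13·7 − 42)7^{m−1} + 2·(13·6 − 42)6^{m−1} = 98·7^{m−1} + 72·6^{m−1} = 2·7^{m+1} + 2·6^{m+1}.
This completes the inductive step, so u[k] = 2·7^k + 2·6^k for all k ≥ 1.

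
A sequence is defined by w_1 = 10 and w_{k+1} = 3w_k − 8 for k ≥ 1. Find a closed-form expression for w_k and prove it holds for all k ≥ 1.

Claim: w_k = 2·3^k + 4.

Base case: w_1 = 10, and 2·3^1 + 4 = 6 + 4 = 10.
Assume w_r = 2·3^r + 4 for some r ≥ 1.
Then w_{r+1} = 3w_r − 8 = 3·(2·3^r + 4) − 8 = 6·3^r + 12 − 8 = 2·3^{r+1} + 4.
Hence w_k = 2·3^k + 4 for every k ≥ 1, by induction.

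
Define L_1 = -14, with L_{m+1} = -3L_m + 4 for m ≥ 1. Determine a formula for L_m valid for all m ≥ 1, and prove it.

Claim: L_m = 5·(-3)^m + 1.

Base case: L_1 = -14, and 5·(-3)^1 + 1 = -15 + 1 = -14.
Assume L_r = 5·(-3)^r + 1 for some r ≥ 1.
Then L_{r+1} = -3L_r + 4 = -3·(5·(-3)^r + 1) + 4 = -15·(-3)^r − 3 + 4 = 5·(-3)^{r+1} + 1.
Hence L_m = 5·(-3)^m + 1 for every m ≥ 1, by induction.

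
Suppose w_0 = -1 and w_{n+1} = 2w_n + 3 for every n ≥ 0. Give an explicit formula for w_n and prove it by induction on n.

Claim: w_n = 2^{n+1} − 3.

Base case: w_0 = -1, and 2^{0+1} − 3 = 2 − 3 = -1.
Assume w_j = 2^{j+1} − 3 for some j ≥ 0.
Then w_{j+1} = 2w_j + 3 = 2·(2^{j+1} − 3) + 3 = 2^{j+2} − 6 + 3 = 2^{j+2} − 3.
Hence w_n = 2^{n+1} − 3 for every n ≥ 0, by induction.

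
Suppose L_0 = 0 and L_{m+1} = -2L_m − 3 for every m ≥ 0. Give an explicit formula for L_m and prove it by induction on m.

Claim: L_m = (-2)^m − 1.

Base case: L_0 = 0, and (-2)^0 − 1 = 1 − 1 = 0.
Assume L_r = (-2)^r − 1 for some r ≥ 0.
Then L_{r+1} = -2L_r − 3 = -2·((-2)^r − 1) − 3 = -2·(-2)^r + 2 − 3 = (-2)^{r+1} − 1.
So the formula holds for r+1, and by induction L_m = (-2)^m − 1 for all m ≥ 0.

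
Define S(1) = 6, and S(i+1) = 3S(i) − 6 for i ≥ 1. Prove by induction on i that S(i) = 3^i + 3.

Base case: S(1) = 6, and 3^1 + 3 = 3 + 3 = 6.
Assume S(j) = 3^j + 3 for some j ≥ 1.
Then S(j+1) = 3S(j) − 6 = 3·(3^j + 3) − 6 = 3^{j+1} + 9 − 6 = 3^{j+1} + 3.
This completes the inductive step, so S(i) = 3^i + 3 for all i ≥ 1.

S(i) = 3^i + 3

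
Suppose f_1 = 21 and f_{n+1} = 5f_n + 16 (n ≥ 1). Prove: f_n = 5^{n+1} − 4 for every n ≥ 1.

Base case: f_1 = 21, and 5^{1+1} − 4 = 25 − 4 = 21.
Assume f_m = 5^{m+1} − 4 for some m ≥ 1.
Then f_{m+1} = 5f_m + 16 = 5·(5^{m+1} − 4) + 16 = 5^{m+2} − 20 + 16 = 5^{m+2} − 4.
So the formula holds for m+1, and by induction f_n = 5^{n+1} − 4 for all n ≥ 1.

f_n = 5^{n+1} − 4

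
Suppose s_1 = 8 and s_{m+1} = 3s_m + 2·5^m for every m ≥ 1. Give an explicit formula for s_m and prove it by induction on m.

Claim: s_m = 3^m + 5^m.

Base case: s_1 = 8, and 3^1 + 5^1 = 3 + 5 = 8.
Assume s_k = 3^k + 5^k for some k ≥ 1.
Then s_{k+1} = 3s_k + 2·5^k = 3·(3^k + 5^k) + 2·5^k = 3^{k+1} + 3·5^k + 2·5^k = 3^{k+1} + 5·5^k = 3^{k+1} + 5^{k+1}.
Hence s_m = 3^m + 5^m for every m ≥ 1, by induction.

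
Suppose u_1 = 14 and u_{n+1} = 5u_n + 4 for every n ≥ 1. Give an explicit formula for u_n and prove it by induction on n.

Claim: u_n = 3·5^n − 1.

Base case: u_1 = 14, and 3·5^1 − 1 = 15 − 1 = 14.
Assume u_k = 3·5^k − 1 for some k ≥ 1.
Then u_{k+1} = 5u_k + 4 = 5·(3·5^k − 1) + 4 = 15·5^k − 5 + 4 = 3·5^{k+1} − 1.
Hence u_n = 3·5^n − 1 for every n ≥ 1, by induction.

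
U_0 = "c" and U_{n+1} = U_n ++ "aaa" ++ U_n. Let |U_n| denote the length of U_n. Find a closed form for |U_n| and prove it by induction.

Claim: |U_n| = 2^{n+2} − 3.

Base case: |U_0| = 1, and 2^{0+2} − 3 = 1.
Assume |U_m| = 2^{m+2} − 3.
Then |U_{m+1}| = |U_m| + 3 + |U_m| = 2|U_m| + 3 = 2(2^{m+2} − 3) + 3 = 2^{m+3} − 6 + 3 = 2^{m+3} − 3.
By induction, |U_n| = 2^{n+2} − 3 for all n ≥ 0.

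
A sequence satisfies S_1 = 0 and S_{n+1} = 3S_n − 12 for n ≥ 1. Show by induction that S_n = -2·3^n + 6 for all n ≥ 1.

Base case: S_1 = 0, and -2·3^1 + 6 = -6 + 6 = 0.
Assume S_r = -2·3^r + 6 for some r ≥ 1.
Then S_{r+1} = 3S_r − 12 = 3·(-2·3^r + 6) − 12 = -6·3^r + 18 − 12 = -2·3^{r+1} + 6.
So the formula holds for r+1, and by induction S_n = -2·3^n + 6 for all n ≥ 1.

S_n = -2·3^n + 6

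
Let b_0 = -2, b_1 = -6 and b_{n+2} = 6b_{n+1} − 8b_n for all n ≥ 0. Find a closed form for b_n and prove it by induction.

Claim: b_n = -4^n − 2^n.

Base cases: b_0 = -2 and -4^0 − 2^0 = -2; b_1 = -6 and -4^1 − 2^1 = -6.
Assume b_j = -4^j − 2^j for all 0 ≤ j ≤ r, where r ≥ 1.
Then b_{r+1} = 6b_r − 8b_{r−1} = 6·(-4^r − 2^r) − 8·(-4^{r−1} − 2^{r−1}) = -(6·4 − 8)4^{r−1} − (6·2 − 8)2^{r−1} = -16·4^{r−1} − 4·2^{r−1} = -4^{r+1} − 2^{r+1}.
By strong induction, b_n = -4^n − 2^n for all n ≥ 0.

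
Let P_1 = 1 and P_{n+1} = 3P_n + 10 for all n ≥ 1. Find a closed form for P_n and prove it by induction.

Claim: P_n = 2·3^n − 5.

Base case: P_1 = 1, and 2·3^1 − 5 = 6 − 5 = 1.
Assume P_j = 2·3^j − 5 for some j ≥ 1.
Then P_{j+1} = 3P_j + 10 = 3·(2·3^j − 5) + 10 = 6·3^j − 15 + 10 = 2·3^{j+1} − 5.
So the formula holds for j+1, and by induction P_n = 2·3^n − 5 for all n ≥ 1.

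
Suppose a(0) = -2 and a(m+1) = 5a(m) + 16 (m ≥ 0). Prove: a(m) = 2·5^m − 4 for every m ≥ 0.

Base case: a(0) = -2, and 2·5^0 − 4 = 2 − 4 = -2.
Assume a(k) = 2·5^k − 4 for some k ≥ 0.
Then a(k+1) = 5a(k) + 16 = 5·(2·5^k − 4) + 16 = 10·5^k − 20 + 16 = 2·5^{k+1} − 4.
So the formula holds for k+1, and by induction a(m) = 2·5^m − 4 for all m ≥ 0.

a(m) = 2·5^m − 4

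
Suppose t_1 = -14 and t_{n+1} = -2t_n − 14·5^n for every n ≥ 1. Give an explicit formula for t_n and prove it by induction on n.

Claim: t_n = 2·(-2)^n − 2·5^n.

Base case: t_1 = -14, and 2·(-2)^1 − 2·5^1 = -4 − 10 = -14.
Assume t_j = 2·(-2)^j − 2·5^j for some j ≥ 1.
Then t_{j+1} = -2t_j − 14·5^j = -2·(2·(-2)^j − 2·5^j) − 14·5^j = 2·(-2)^{j+1} + 4·5^j − 14·5^j = 2·(-2)^{j+1} − 10·5^j = 2·(-2)^{j+1} − 2·5^{j+1}.
Hence t_n = 2·(-2)^n − 2·5^n for every n ≥ 1, by induction.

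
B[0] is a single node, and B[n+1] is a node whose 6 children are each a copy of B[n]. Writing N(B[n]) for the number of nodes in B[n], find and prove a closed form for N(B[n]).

Claim: N(B[n]) = (6^{n+1} − 1)/5.

Base case: N(B[0]) = 1, and (6^{0+1} − 1)/5 = 1.
Assume N(B[j]) = (6^{j+1} − 1)/5.
Then N(B[j+1]) = 1 + 6N(B[j]) = 1 + 6·(6^{j+1} − 1)/5 = 1 + (6^{j+2} − 6)/5 = (5 + 6^{j+2} − 6)/5 = (6^{j+2} − 1)/5.
This completes the inductive step, so N(B[n]) = (6^{n+1} − 1)/5 for all n ≥ 0.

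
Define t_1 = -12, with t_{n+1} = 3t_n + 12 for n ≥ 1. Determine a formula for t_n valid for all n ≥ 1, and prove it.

Claim: t_n = -2·3^n − 6.

Base case: t_1 = -12, and -2·3^1 − 6 = -6 − 6 = -12.
Assume t_r = -2·3^r − 6 for some r ≥ 1.
Then t_{r+1} = 3t_r + 12 = 3·(-2·3^r − 6) + 12 = -6·3^r − 18 + 12 = -2·3^{r+1} − 6.
This completes the inductive step, so t_n = -2·3^n − 6 for all n ≥ 1.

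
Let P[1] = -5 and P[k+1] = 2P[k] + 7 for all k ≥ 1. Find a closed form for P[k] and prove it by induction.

Claim: P[k] = 2^k − 7.

Base case: P[1] = -5, and 2^1 − 7 = 2 − 7 = -5.
Assume P[m] = 2^m − 7 for some m ≥ 1.
Then P[m+1] = 2P[m] + 7 = 2·(2^m − 7) + 7 = 2^{m+1} − 14 + 7 = 2^{m+1} − 7.
By induction, P[k] = 2^k − 7 for all k ≥ 1.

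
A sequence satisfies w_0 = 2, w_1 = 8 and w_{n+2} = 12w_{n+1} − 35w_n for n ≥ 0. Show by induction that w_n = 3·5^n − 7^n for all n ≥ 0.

Base cases: w_0 = 2 and 3·5^0 − 7^0 = 2; w_1 = 8 and 3·5^1 − 7^1 = 8.
Assume w_j = 3·5^j − 7^j for all 0 ≤ j ≤ k, where k ≥ 1.
Then w_{k+1} = 12w_k − 35w_{k−1} = 12·(3·5^k − 7^k) − 35·(3·5^{k−1} − 7^{k−1}) = 3·(12·5 − 35)5^{k−1} − (12·7 − 35)7^{k−1} = 75·5^{k−1} − 49·7^{k−1} = 3·5^{k+1} − 7^{k+1}.
Hence w_n = 3·5^n − 7^n for every n ≥ 0, by strong induction.

w_n = 3·5^n − 7^n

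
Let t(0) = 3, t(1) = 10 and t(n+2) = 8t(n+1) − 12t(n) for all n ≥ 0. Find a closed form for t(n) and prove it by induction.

Claim: t(n) = 2·2^n + 6^n.

Base cases: t(0) = 3 and 2·2^0 + 6^0 = 3; t(1) = 10 and 2·2^1 + 6^1 = 10.
Assume t(j) = 2·2^j + 6^j for all 0 ≤ j ≤ k, where k ≥ 1.
Then t(k+1) = 8t(k) − 12t(k−1) = 8·(2·2^k + 6^k) − 12·(2·2^{k−1} + 6^{k−1}) = 2·(8·2 − 12)2^{k−1} + (8·6 − 12)6^{k−1} = 8·2^{k−1} + 36·6^{k−1} = 2·2^{k+1} + 6^{k+1}.
So the formula holds for k+1, and by strong induction t(n) = 2·2^n + 6^n for all n ≥ 0.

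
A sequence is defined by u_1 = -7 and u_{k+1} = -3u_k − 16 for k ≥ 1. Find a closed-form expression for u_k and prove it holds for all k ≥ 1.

Claim: u_k = (-3)^k − 4.

Base case: u_1 = -7, and (-3)^1 − 4 = -3 − 4 = -7.
Assume u_m = (-3)^m − 4 for some m ≥ 1.
Then u_{m+1} = -3u_m − 16 = -3·((-3)^m − 4) − 16 = -3·(-3)^m + 12 − 16 = (-3)^{m+1} − 4.
Hence u_k = (-3)^k − 4 for every k ≥ 1, by induction.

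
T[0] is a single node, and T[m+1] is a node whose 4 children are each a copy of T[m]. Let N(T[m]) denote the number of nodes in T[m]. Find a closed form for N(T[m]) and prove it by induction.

Claim: N(T[m]) = (4^{m+1} − 1)/3.

Base case: N(T[0]) = 1, and (4^{0+1} − 1)/3 = 1.
Assume N(T[r]) = (4^{r+1} − 1)/3.
Then N(T[r+1]) = 1 + 4N(T[r]) = 1 + 4·(4^{r+1} − 1)/3 = 1 + (4^{r+2} − 4)/3 = (3 + 4^{r+2} − 4)/3 = (4^{r+2} − 1)/3.
So the formula holds for r+1, and by induction N(T[m]) = (4^{m+1} − 1)/3 for all m ≥ 0.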